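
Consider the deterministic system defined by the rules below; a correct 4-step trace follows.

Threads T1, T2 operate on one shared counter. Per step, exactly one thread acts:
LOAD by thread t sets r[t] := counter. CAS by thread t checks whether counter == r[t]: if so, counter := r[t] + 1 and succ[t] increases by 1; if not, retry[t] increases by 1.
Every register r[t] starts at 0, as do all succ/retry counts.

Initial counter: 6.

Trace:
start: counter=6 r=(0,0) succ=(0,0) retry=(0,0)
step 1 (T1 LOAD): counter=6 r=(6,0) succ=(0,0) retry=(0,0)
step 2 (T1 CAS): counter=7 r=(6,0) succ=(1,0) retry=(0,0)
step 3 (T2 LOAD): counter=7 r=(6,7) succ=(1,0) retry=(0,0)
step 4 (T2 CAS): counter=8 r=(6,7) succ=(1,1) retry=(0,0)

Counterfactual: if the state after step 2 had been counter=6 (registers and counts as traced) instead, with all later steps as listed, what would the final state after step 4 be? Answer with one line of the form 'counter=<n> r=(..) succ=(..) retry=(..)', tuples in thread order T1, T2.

counter=7 r=(6,6) succ=(1,1) retry=(0,0)

state after step 2 := counter=6 r=(6,0) succ=(1,0) retry=(0,0)
step 3 (T2 LOAD): counter=6 r=(6,6) succ=(1,0) retry=(0,0)
step 4 (T2 CAS): counter=7 r=(6,6) succ=(1,1) retry=(0,0)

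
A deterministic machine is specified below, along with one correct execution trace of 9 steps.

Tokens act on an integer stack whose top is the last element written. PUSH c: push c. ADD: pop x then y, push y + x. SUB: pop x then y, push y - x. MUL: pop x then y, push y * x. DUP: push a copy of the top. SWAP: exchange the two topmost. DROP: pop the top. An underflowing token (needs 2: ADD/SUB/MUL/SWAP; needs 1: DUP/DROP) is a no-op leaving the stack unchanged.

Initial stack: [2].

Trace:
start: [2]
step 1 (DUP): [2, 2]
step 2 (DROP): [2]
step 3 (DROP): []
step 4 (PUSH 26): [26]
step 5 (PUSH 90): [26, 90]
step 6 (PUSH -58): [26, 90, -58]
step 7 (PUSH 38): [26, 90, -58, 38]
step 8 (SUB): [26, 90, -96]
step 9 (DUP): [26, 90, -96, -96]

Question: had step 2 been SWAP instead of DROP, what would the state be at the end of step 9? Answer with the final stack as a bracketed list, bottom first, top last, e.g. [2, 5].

[2, 26, 90, -96, -96]

(re-executing from step 2 with the substitution; state before step 2: [2, 2])
step 2 (SWAP): [2, 2]
step 3 (DROP): [2]
step 4 (PUSH 26): [2, 26]
step 5 (PUSH 90): [2, 26, 90]
step 6 (PUSH -58): [2, 26, 90, -58]
step 7 (PUSH 38): [2, 26, 90, -58, 38]
step 8 (SUB): [2, 26, 90, -96]
step 9 (DUP): [2, 26, 90, -96, -96]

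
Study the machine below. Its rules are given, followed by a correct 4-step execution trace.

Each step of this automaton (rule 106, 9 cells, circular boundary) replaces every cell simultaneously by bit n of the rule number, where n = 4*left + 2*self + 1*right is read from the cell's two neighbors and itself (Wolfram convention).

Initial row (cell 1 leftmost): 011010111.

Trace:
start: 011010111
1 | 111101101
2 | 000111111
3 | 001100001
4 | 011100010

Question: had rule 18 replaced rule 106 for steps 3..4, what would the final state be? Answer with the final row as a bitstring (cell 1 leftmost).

(re-executing steps 3..4 under rule 18; state before step 3: 000111111)
3 | 101000000
4 | 000100001

000100001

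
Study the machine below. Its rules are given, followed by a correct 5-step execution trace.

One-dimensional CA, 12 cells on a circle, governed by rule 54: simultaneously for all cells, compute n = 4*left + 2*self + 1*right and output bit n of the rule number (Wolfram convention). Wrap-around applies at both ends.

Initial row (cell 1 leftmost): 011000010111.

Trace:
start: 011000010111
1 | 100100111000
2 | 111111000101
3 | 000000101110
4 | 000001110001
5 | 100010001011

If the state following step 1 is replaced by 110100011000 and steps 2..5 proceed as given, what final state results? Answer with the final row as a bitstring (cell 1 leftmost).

011111000000

state after step 1 := 110100011000
2 | 001110100101
3 | 110001111111
4 | 001010000000
5 | 011111000000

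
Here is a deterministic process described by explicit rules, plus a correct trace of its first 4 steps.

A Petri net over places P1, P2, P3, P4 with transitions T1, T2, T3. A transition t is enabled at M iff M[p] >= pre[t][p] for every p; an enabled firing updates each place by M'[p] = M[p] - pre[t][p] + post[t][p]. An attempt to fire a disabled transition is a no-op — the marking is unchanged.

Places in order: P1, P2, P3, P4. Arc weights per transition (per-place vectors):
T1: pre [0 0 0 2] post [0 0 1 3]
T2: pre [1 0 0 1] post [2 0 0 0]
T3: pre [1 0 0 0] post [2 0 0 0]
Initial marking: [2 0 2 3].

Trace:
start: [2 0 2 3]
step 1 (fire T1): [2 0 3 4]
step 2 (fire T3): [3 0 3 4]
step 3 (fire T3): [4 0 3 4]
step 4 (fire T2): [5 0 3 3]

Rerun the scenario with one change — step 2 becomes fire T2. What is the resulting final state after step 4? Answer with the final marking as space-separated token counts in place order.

5 0 3 2

(re-executing from step 2 with the substitution; state before step 2: [2 0 3 4])
step 2 (fire T2): [3 0 3 3]
step 3 (fire T3): [4 0 3 3]
step 4 (fire T2): [5 0 3 2]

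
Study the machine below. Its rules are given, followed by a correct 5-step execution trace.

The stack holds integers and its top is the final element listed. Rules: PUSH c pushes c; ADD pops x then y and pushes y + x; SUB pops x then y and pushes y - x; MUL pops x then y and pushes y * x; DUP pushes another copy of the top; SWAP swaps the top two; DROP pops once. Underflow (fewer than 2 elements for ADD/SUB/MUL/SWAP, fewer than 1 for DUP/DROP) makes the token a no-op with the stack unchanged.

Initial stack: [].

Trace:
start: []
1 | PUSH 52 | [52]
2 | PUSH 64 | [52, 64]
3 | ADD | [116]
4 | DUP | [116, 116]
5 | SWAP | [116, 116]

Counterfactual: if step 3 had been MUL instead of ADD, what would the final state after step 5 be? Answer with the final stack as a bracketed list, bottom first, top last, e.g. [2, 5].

(re-executing from step 3 with the substitution; state before step 3: [52, 64])
3 | MUL | [3328]
4 | DUP | [3328, 3328]
5 | SWAP | [3328, 3328]

[3328, 3328]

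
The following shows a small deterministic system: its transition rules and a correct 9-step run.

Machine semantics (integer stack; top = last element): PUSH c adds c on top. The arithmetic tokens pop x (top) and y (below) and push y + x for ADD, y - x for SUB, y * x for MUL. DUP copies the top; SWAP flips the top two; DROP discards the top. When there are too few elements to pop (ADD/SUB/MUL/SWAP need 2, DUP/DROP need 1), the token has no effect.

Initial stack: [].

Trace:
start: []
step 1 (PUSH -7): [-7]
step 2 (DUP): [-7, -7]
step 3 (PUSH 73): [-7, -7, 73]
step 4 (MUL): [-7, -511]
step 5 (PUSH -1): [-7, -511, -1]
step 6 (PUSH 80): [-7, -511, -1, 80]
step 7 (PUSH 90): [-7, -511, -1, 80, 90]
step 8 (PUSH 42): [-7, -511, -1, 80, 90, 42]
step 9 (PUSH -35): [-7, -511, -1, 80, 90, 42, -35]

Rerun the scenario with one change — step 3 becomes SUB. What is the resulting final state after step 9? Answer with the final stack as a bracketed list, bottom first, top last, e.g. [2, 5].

(re-executing from step 3 with the substitution; state before step 3: [-7, -7])
step 3 (SUB): [0]
step 4 (MUL): [0]
step 5 (PUSH -1): [0, -1]
step 6 (PUSH 80): [0, -1, 80]
step 7 (PUSH 90): [0, -1, 80, 90]
step 8 (PUSH 42): [0, -1, 80, 90, 42]
step 9 (PUSH -35): [0, -1, 80, 90, 42, -35]

[0, -1, 80, 90, 42, -35]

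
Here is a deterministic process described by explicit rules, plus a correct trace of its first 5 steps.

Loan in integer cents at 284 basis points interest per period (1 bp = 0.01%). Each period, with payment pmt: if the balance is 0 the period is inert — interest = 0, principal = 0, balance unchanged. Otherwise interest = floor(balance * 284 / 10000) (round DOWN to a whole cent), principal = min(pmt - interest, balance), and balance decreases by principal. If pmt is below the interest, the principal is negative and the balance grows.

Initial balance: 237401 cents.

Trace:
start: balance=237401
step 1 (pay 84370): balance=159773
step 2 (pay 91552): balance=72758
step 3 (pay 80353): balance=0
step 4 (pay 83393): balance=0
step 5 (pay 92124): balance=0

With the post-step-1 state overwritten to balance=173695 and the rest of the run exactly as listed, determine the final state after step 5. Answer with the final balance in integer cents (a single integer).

state after step 1 := balance=173695
step 2 (pay 91552): balance=87075
step 3 (pay 80353): balance=9194
step 4 (pay 83393): balance=0
step 5 (pay 92124): balance=0

0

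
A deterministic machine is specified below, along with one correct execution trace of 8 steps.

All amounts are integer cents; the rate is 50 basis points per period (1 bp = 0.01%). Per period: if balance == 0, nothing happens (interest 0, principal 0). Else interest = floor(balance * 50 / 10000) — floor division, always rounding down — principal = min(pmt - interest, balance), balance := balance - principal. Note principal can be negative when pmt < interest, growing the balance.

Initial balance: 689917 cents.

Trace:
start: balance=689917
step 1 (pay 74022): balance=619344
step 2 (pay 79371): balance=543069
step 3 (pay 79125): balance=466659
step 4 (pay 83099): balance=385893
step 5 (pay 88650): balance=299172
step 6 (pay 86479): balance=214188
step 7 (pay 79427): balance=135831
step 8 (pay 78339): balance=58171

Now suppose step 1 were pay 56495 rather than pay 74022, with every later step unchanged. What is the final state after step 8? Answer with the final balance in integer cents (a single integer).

76321

(re-executing from step 1 with the substitution; state before step 1: balance=689917)
step 1 (pay 56495): balance=636871
step 2 (pay 79371): balance=560684
step 3 (pay 79125): balance=484362
step 4 (pay 83099): balance=403684
step 5 (pay 88650): balance=317052
step 6 (pay 86479): balance=232158
step 7 (pay 79427): balance=153891
step 8 (pay 78339): balance=76321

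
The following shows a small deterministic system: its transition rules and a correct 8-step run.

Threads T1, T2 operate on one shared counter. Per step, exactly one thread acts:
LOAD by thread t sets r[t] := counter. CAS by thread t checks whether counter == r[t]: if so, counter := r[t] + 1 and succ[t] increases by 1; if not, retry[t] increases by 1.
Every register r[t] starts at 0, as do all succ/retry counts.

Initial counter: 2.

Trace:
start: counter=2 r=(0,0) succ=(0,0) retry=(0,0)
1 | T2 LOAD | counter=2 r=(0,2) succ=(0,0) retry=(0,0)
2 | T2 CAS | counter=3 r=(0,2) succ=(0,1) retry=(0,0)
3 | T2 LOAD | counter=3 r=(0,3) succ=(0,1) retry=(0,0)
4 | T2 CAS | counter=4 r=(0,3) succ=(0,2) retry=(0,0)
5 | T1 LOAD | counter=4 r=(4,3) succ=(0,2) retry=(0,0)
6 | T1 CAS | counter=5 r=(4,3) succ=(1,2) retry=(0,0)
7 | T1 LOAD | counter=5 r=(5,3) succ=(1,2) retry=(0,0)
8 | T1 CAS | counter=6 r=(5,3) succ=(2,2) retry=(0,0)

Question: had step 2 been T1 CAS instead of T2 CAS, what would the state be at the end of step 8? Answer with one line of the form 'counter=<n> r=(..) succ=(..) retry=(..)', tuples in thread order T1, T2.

counter=5 r=(4,2) succ=(2,1) retry=(1,0)

(re-executing from step 2 with the substitution; state before step 2: counter=2 r=(0,2) succ=(0,0) retry=(0,0))
2 | T1 CAS | counter=2 r=(0,2) succ=(0,0) retry=(1,0)
3 | T2 LOAD | counter=2 r=(0,2) succ=(0,0) retry=(1,0)
4 | T2 CAS | counter=3 r=(0,2) succ=(0,1) retry=(1,0)
5 | T1 LOAD | counter=3 r=(3,2) succ=(0,1) retry=(1,0)
6 | T1 CAS | counter=4 r=(3,2) succ=(1,1) retry=(1,0)
7 | T1 LOAD | counter=4 r=(4,2) succ=(1,1) retry=(1,0)
8 | T1 CAS | counter=5 r=(4,2) succ=(2,1) retry=(1,0)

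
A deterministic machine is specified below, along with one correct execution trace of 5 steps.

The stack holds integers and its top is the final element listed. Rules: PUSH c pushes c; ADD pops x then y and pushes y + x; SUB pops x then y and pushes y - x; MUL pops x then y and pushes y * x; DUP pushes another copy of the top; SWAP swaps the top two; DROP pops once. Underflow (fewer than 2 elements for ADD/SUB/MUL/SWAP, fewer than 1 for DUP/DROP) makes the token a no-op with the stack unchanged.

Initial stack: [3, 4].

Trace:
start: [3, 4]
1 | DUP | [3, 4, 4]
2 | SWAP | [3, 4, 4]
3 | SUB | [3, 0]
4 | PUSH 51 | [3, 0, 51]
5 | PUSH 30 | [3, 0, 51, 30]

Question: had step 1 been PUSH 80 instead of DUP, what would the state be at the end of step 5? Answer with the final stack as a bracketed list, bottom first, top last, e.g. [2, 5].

[3, 76, 51, 30]

(re-executing from step 1 with the substitution; state before step 1: [3, 4])
1 | PUSH 80 | [3, 4, 80]
2 | SWAP | [3, 80, 4]
3 | SUB | [3, 76]
4 | PUSH 51 | [3, 76, 51]
5 | PUSH 30 | [3, 76, 51, 30]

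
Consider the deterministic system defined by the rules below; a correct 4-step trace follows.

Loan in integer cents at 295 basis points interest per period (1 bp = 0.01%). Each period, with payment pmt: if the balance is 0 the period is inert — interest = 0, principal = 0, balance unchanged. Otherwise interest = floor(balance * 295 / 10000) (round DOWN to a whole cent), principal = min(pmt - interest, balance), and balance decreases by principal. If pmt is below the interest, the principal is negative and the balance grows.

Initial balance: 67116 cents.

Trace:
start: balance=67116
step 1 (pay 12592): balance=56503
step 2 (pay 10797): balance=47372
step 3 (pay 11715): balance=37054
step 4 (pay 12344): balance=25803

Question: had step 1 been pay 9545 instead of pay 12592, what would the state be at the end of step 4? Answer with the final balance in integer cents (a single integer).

(re-executing from step 1 with the substitution; state before step 1: balance=67116)
step 1 (pay 9545): balance=59550
step 2 (pay 10797): balance=50509
step 3 (pay 11715): balance=40284
step 4 (pay 12344): balance=29128

29128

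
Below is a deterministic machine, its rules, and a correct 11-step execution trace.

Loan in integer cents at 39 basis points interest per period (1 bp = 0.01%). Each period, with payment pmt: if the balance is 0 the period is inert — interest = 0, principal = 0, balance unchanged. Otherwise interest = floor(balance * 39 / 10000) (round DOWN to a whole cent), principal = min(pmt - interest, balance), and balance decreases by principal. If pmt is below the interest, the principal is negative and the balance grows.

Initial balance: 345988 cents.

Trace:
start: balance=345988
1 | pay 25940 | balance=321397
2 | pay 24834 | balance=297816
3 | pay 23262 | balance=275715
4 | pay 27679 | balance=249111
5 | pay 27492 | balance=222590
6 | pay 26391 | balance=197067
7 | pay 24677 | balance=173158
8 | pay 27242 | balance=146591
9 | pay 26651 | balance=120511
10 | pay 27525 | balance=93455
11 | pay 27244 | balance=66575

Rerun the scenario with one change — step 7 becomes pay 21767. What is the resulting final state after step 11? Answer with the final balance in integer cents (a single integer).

(re-executing from step 7 with the substitution; state before step 7: balance=197067)
7 | pay 21767 | balance=176068
8 | pay 27242 | balance=149512
9 | pay 26651 | balance=123444
10 | pay 27525 | balance=96400
11 | pay 27244 | balance=69531

69531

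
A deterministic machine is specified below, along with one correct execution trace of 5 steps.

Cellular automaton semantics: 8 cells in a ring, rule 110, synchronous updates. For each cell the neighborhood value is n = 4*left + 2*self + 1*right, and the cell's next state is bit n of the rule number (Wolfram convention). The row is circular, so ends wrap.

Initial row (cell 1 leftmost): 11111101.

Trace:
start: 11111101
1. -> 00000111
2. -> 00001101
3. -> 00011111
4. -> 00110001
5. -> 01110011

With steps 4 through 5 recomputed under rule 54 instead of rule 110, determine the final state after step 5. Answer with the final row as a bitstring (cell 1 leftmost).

11110001

(re-executing steps 4..5 under rule 54; state before step 4: 00011111)
4. -> 10100000
5. -> 11110001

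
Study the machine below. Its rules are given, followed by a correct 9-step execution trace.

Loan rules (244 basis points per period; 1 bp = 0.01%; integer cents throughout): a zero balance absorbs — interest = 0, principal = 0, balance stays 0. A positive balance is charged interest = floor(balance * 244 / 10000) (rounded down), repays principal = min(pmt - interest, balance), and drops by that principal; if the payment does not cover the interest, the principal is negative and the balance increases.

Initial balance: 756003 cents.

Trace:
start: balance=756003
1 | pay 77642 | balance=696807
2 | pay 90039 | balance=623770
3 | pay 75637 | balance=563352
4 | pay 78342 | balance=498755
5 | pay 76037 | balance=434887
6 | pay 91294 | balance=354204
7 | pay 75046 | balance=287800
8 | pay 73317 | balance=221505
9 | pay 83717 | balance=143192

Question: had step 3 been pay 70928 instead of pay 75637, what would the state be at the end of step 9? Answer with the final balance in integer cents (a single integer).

148634

(re-executing from step 3 with the substitution; state before step 3: balance=623770)
3 | pay 70928 | balance=568061
4 | pay 78342 | balance=503579
5 | pay 76037 | balance=439829
6 | pay 91294 | balance=359266
7 | pay 75046 | balance=292986
8 | pay 73317 | balance=226817
9 | pay 83717 | balance=148634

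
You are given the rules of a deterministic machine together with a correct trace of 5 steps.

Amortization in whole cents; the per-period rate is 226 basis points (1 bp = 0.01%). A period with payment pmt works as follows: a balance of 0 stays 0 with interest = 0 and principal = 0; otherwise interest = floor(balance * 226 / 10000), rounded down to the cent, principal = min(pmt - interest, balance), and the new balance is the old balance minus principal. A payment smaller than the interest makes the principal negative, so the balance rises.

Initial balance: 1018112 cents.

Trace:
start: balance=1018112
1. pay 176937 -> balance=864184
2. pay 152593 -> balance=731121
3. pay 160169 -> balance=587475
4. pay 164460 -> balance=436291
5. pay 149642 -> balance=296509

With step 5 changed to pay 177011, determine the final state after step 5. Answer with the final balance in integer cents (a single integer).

(re-executing from step 5 with the substitution; state before step 5: balance=436291)
5. pay 177011 -> balance=269140

269140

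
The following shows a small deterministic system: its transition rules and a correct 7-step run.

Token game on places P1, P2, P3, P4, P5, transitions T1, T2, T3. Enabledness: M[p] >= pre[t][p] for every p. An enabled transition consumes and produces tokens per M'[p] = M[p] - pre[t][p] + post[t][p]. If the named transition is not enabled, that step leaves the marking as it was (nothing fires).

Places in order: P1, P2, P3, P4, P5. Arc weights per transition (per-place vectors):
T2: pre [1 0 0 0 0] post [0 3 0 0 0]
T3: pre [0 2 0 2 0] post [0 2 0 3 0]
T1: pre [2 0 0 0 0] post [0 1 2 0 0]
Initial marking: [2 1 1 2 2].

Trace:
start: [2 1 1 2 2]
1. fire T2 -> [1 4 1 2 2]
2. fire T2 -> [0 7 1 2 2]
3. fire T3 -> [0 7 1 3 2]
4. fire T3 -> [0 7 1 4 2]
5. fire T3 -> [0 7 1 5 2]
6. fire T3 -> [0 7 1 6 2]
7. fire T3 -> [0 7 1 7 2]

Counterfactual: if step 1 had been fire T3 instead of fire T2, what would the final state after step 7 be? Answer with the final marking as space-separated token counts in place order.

(re-executing from step 1 with the substitution; state before step 1: [2 1 1 2 2])
1. fire T3 -> [2 1 1 2 2]
2. fire T2 -> [1 4 1 2 2]
3. fire T3 -> [1 4 1 3 2]
4. fire T3 -> [1 4 1 4 2]
5. fire T3 -> [1 4 1 5 2]
6. fire T3 -> [1 4 1 6 2]
7. fire T3 -> [1 4 1 7 2]

1 4 1 7 2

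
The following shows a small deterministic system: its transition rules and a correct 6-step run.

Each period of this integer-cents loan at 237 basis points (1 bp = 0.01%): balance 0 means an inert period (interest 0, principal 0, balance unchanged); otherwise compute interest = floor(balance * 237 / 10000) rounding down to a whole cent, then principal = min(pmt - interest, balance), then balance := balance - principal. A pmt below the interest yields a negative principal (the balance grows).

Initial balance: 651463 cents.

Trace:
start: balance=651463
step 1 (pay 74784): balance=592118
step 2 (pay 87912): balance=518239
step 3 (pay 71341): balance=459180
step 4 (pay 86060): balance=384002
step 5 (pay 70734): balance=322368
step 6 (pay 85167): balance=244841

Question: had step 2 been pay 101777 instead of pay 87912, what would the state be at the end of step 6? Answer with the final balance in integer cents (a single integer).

229614

(re-executing from step 2 with the substitution; state before step 2: balance=592118)
step 2 (pay 101777): balance=504374
step 3 (pay 71341): balance=444986
step 4 (pay 86060): balance=369472
step 5 (pay 70734): balance=307494
step 6 (pay 85167): balance=229614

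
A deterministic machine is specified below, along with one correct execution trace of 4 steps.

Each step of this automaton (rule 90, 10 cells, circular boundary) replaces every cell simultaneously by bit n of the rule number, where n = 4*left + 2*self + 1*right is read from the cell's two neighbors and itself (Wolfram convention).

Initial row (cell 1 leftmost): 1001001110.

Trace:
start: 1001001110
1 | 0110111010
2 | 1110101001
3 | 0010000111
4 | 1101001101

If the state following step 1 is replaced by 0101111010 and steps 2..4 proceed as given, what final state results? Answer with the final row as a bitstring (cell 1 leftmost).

state after step 1 := 0101111010
2 | 1001001001
3 | 1110110111
4 | 0010110100

0010110100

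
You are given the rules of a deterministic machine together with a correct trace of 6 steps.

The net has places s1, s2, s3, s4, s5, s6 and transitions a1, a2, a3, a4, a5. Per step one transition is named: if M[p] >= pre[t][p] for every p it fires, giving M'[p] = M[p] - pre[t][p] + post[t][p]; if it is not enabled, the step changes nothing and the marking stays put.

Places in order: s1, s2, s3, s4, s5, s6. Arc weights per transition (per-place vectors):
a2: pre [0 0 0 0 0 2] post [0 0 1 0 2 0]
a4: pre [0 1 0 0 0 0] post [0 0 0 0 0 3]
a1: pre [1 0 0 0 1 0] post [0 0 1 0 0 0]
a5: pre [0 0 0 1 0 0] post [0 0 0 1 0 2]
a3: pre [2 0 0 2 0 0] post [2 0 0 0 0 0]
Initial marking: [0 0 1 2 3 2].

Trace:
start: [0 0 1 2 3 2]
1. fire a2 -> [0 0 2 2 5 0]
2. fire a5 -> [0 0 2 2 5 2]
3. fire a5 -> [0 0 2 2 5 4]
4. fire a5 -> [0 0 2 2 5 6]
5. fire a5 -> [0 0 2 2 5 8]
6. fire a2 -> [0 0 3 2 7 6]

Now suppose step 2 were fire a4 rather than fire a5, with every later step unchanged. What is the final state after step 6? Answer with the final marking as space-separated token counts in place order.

(re-executing from step 2 with the substitution; state before step 2: [0 0 2 2 5 0])
2. fire a4 -> [0 0 2 2 5 0]
3. fire a5 -> [0 0 2 2 5 2]
4. fire a5 -> [0 0 2 2 5 4]
5. fire a5 -> [0 0 2 2 5 6]
6. fire a2 -> [0 0 3 2 7 4]

0 0 3 2 7 4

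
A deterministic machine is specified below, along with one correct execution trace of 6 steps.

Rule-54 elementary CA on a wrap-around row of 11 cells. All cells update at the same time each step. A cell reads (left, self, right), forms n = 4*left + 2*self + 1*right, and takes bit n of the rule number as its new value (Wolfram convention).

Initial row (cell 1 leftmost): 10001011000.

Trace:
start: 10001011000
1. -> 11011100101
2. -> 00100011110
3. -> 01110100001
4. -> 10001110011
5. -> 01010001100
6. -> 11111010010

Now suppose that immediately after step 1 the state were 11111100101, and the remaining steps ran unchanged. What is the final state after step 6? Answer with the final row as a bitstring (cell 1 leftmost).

state after step 1 := 11111100101
2. -> 00000011110
3. -> 00000100001
4. -> 10001110011
5. -> 01010001100
6. -> 11111010010

11111010010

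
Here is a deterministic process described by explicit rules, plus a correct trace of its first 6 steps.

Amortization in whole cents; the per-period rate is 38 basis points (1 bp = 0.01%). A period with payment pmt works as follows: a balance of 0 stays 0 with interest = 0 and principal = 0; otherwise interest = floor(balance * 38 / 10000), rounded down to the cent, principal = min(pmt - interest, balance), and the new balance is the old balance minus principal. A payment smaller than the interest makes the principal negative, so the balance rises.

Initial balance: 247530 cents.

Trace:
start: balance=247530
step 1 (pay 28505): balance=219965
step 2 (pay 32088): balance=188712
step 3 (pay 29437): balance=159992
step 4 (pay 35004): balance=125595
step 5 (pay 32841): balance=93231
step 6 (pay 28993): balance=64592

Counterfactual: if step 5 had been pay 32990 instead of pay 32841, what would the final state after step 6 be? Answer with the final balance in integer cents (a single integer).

64442

(re-executing from step 5 with the substitution; state before step 5: balance=125595)
step 5 (pay 32990): balance=93082
step 6 (pay 28993): balance=64442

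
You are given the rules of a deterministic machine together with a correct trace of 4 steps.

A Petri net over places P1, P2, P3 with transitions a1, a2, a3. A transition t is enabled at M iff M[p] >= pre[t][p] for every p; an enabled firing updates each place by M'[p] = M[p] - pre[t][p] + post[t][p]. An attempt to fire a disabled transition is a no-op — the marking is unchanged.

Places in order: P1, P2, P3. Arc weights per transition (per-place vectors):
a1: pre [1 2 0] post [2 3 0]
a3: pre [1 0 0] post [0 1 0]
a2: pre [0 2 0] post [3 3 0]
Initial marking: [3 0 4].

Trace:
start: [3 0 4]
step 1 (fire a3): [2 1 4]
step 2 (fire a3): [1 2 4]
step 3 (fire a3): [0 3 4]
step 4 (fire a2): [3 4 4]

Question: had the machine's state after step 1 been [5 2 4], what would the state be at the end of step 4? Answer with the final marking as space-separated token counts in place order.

state after step 1 := [5 2 4]
step 2 (fire a3): [4 3 4]
step 3 (fire a3): [3 4 4]
step 4 (fire a2): [6 5 4]

6 5 4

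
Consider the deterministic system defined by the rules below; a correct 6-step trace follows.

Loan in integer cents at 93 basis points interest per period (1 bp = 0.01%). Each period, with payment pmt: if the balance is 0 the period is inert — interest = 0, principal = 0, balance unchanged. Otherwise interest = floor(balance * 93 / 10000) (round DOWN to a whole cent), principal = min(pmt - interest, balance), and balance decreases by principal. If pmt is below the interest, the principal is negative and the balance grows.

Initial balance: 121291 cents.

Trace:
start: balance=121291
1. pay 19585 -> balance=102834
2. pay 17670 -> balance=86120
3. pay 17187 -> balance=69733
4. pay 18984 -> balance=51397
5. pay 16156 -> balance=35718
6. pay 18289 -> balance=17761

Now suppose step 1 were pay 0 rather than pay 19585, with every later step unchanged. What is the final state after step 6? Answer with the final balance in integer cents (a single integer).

38275

(re-executing from step 1 with the substitution; state before step 1: balance=121291)
1. pay 0 -> balance=122419
2. pay 17670 -> balance=105887
3. pay 17187 -> balance=89684
4. pay 18984 -> balance=71534
5. pay 16156 -> balance=56043
6. pay 18289 -> balance=38275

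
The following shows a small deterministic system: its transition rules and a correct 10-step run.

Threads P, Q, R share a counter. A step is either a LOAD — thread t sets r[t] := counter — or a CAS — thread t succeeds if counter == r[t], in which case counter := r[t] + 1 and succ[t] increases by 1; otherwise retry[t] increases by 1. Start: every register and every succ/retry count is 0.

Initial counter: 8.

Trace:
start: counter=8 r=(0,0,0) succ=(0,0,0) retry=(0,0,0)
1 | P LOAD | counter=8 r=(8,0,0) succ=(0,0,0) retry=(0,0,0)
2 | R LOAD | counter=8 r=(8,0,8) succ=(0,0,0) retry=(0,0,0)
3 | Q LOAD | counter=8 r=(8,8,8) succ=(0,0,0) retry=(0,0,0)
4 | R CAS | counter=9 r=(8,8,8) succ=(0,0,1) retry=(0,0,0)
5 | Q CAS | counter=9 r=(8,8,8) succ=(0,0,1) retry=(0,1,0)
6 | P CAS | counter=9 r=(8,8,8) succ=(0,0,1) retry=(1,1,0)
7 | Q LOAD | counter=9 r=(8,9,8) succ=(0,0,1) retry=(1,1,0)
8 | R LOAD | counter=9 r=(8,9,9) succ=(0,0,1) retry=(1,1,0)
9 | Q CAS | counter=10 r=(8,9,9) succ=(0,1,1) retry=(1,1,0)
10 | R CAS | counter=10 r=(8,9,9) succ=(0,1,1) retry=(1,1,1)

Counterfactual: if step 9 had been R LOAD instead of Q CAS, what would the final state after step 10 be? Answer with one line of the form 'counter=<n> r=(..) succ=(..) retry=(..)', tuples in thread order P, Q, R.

counter=10 r=(8,9,9) succ=(0,0,2) retry=(1,1,0)

(re-executing from step 9 with the substitution; state before step 9: counter=9 r=(8,9,9) succ=(0,0,1) retry=(1,1,0))
9 | R LOAD | counter=9 r=(8,9,9) succ=(0,0,1) retry=(1,1,0)
10 | R CAS | counter=10 r=(8,9,9) succ=(0,0,2) retry=(1,1,0)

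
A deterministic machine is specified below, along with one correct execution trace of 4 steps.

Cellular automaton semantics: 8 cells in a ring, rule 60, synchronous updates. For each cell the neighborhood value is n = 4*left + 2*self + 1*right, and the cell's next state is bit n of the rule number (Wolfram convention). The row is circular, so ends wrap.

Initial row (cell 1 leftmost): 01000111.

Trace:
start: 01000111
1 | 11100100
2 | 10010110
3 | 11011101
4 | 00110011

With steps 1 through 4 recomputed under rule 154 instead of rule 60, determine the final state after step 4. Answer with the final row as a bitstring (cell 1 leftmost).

(re-executing steps 1..4 under rule 154; state before step 1: 01000111)
1 | 00101110
2 | 01001101
3 | 00111000
4 | 01110100

01110100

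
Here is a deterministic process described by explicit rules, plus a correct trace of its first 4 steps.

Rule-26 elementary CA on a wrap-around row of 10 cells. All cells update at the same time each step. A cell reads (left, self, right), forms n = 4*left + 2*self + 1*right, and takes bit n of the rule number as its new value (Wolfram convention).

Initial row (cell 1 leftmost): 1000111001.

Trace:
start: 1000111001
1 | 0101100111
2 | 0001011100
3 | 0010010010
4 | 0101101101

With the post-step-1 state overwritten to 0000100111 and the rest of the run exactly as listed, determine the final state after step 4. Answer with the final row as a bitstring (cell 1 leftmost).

0101101110

state after step 1 := 0000100111
2 | 1001011100
3 | 0110010011
4 | 0101101110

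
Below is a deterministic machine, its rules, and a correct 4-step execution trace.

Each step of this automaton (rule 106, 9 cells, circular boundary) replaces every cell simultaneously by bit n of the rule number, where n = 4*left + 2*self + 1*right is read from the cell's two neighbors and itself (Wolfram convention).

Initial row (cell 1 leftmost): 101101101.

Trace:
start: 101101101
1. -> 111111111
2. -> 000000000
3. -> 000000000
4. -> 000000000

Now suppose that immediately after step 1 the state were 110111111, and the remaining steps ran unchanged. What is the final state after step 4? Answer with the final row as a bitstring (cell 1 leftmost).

111000001

state after step 1 := 110111111
2. -> 011100000
3. -> 110100000
4. -> 111000001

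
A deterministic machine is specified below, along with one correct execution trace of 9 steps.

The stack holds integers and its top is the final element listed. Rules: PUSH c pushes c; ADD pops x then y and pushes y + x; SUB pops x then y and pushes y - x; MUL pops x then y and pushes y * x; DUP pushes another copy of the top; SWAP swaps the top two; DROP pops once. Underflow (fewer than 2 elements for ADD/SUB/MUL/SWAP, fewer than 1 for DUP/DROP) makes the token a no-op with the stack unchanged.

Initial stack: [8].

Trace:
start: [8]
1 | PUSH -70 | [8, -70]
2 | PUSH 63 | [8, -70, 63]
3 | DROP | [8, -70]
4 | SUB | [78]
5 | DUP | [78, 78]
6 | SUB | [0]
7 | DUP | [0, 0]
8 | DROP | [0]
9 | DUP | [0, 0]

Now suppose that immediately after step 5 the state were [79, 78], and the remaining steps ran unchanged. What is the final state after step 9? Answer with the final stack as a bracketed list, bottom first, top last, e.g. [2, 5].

[1, 1]

state after step 5 := [79, 78]
6 | SUB | [1]
7 | DUP | [1, 1]
8 | DROP | [1]
9 | DUP | [1, 1]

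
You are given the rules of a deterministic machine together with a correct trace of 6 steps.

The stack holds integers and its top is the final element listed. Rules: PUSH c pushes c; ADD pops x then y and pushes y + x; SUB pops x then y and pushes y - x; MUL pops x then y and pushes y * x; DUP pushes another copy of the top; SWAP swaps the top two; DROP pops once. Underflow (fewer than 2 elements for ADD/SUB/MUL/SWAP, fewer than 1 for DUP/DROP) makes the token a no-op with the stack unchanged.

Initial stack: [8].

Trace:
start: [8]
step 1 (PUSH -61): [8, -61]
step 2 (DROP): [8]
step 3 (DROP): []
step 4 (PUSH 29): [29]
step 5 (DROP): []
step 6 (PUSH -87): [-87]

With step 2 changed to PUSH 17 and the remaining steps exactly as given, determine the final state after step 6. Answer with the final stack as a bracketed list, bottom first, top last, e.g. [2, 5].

(re-executing from step 2 with the substitution; state before step 2: [8, -61])
step 2 (PUSH 17): [8, -61, 17]
step 3 (DROP): [8, -61]
step 4 (PUSH 29): [8, -61, 29]
step 5 (DROP): [8, -61]
step 6 (PUSH -87): [8, -61, -87]

[8, -61, -87]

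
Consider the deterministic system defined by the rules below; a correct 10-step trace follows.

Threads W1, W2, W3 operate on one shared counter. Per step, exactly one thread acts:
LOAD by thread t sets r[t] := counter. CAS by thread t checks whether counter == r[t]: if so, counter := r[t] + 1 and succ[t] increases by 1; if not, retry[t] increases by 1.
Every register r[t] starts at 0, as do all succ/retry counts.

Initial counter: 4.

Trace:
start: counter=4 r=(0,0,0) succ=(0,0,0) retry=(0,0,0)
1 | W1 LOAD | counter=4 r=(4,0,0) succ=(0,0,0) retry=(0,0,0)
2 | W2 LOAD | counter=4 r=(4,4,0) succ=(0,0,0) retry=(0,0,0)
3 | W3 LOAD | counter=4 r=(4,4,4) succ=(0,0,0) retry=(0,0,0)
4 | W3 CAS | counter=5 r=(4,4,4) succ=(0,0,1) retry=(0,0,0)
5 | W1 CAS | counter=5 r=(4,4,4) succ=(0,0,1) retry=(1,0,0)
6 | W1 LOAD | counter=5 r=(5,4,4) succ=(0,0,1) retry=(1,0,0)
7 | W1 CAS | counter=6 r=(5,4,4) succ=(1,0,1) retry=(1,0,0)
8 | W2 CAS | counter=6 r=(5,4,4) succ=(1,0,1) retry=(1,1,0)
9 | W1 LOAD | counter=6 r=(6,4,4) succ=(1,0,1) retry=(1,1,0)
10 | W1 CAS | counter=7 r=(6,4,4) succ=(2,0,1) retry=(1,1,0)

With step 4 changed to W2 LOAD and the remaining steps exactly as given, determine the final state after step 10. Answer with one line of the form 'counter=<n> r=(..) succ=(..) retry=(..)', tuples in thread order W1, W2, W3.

counter=7 r=(6,4,4) succ=(3,0,0) retry=(0,1,0)

(re-executing from step 4 with the substitution; state before step 4: counter=4 r=(4,4,4) succ=(0,0,0) retry=(0,0,0))
4 | W2 LOAD | counter=4 r=(4,4,4) succ=(0,0,0) retry=(0,0,0)
5 | W1 CAS | counter=5 r=(4,4,4) succ=(1,0,0) retry=(0,0,0)
6 | W1 LOAD | counter=5 r=(5,4,4) succ=(1,0,0) retry=(0,0,0)
7 | W1 CAS | counter=6 r=(5,4,4) succ=(2,0,0) retry=(0,0,0)
8 | W2 CAS | counter=6 r=(5,4,4) succ=(2,0,0) retry=(0,1,0)
9 | W1 LOAD | counter=6 r=(6,4,4) succ=(2,0,0) retry=(0,1,0)
10 | W1 CAS | counter=7 r=(6,4,4) succ=(3,0,0) retry=(0,1,0)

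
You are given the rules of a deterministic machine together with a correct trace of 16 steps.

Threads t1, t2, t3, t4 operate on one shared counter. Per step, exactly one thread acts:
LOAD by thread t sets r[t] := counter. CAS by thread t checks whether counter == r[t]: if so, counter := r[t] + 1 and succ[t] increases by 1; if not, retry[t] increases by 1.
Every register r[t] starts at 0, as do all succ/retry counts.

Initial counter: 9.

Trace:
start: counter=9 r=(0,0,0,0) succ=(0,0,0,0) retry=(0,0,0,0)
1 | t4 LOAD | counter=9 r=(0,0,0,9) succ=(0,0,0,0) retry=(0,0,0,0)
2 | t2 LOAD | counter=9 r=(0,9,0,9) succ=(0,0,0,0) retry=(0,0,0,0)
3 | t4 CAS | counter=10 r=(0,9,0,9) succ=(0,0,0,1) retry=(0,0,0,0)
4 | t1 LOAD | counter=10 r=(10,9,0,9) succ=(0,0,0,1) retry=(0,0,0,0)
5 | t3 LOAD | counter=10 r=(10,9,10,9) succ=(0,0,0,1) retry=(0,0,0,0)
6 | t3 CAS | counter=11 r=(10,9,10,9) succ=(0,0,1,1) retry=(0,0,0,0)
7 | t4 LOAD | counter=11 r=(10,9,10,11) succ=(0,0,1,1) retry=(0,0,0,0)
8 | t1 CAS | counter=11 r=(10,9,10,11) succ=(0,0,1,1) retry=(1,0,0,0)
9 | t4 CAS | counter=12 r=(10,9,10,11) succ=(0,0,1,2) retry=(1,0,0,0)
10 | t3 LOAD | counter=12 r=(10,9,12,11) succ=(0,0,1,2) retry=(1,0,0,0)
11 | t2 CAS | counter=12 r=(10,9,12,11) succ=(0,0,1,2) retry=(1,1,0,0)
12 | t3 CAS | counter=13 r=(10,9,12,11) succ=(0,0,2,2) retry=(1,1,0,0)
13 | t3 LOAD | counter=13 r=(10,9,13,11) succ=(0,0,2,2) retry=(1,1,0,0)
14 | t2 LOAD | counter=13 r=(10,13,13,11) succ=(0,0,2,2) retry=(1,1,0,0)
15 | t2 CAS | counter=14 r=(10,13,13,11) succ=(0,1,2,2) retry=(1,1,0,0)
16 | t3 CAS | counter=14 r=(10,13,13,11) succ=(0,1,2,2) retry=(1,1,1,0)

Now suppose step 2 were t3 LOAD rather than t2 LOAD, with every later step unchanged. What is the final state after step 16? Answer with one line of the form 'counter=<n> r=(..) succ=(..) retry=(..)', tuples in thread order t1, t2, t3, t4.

counter=14 r=(10,13,13,11) succ=(0,1,2,2) retry=(1,1,1,0)

(re-executing from step 2 with the substitution; state before step 2: counter=9 r=(0,0,0,9) succ=(0,0,0,0) retry=(0,0,0,0))
2 | t3 LOAD | counter=9 r=(0,0,9,9) succ=(0,0,0,0) retry=(0,0,0,0)
3 | t4 CAS | counter=10 r=(0,0,9,9) succ=(0,0,0,1) retry=(0,0,0,0)
4 | t1 LOAD | counter=10 r=(10,0,9,9) succ=(0,0,0,1) retry=(0,0,0,0)
5 | t3 LOAD | counter=10 r=(10,0,10,9) succ=(0,0,0,1) retry=(0,0,0,0)
6 | t3 CAS | counter=11 r=(10,0,10,9) succ=(0,0,1,1) retry=(0,0,0,0)
7 | t4 LOAD | counter=11 r=(10,0,10,11) succ=(0,0,1,1) retry=(0,0,0,0)
8 | t1 CAS | counter=11 r=(10,0,10,11) succ=(0,0,1,1) retry=(1,0,0,0)
9 | t4 CAS | counter=12 r=(10,0,10,11) succ=(0,0,1,2) retry=(1,0,0,0)
10 | t3 LOAD | counter=12 r=(10,0,12,11) succ=(0,0,1,2) retry=(1,0,0,0)
11 | t2 CAS | counter=12 r=(10,0,12,11) succ=(0,0,1,2) retry=(1,1,0,0)
12 | t3 CAS | counter=13 r=(10,0,12,11) succ=(0,0,2,2) retry=(1,1,0,0)
13 | t3 LOAD | counter=13 r=(10,0,13,11) succ=(0,0,2,2) retry=(1,1,0,0)
14 | t2 LOAD | counter=13 r=(10,13,13,11) succ=(0,0,2,2) retry=(1,1,0,0)
15 | t2 CAS | counter=14 r=(10,13,13,11) succ=(0,1,2,2) retry=(1,1,0,0)
16 | t3 CAS | counter=14 r=(10,13,13,11) succ=(0,1,2,2) retry=(1,1,1,0)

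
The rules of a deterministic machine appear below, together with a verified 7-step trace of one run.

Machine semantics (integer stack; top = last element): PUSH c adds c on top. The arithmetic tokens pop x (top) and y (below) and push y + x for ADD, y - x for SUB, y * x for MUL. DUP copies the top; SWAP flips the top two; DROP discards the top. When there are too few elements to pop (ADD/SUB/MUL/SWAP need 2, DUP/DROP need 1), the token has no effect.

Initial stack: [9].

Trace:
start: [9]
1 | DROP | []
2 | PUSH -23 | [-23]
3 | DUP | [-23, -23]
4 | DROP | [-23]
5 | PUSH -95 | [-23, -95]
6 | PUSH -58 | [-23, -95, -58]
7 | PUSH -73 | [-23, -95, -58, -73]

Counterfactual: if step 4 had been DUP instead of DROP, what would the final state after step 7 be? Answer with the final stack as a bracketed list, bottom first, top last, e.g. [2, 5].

(re-executing from step 4 with the substitution; state before step 4: [-23, -23])
4 | DUP | [-23, -23, -23]
5 | PUSH -95 | [-23, -23, -23, -95]
6 | PUSH -58 | [-23, -23, -23, -95, -58]
7 | PUSH -73 | [-23, -23, -23, -95, -58, -73]

[-23, -23, -23, -95, -58, -73]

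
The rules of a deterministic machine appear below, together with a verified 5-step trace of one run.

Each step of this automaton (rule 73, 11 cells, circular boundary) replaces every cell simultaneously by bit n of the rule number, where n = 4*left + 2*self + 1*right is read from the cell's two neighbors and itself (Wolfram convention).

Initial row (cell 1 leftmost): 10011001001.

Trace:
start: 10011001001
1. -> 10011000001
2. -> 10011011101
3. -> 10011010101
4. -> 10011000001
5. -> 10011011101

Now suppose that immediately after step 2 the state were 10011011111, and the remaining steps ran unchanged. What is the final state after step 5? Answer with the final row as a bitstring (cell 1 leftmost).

11011010110

state after step 2 := 10011011111
3. -> 10011010000
4. -> 00011000110
5. -> 11011010110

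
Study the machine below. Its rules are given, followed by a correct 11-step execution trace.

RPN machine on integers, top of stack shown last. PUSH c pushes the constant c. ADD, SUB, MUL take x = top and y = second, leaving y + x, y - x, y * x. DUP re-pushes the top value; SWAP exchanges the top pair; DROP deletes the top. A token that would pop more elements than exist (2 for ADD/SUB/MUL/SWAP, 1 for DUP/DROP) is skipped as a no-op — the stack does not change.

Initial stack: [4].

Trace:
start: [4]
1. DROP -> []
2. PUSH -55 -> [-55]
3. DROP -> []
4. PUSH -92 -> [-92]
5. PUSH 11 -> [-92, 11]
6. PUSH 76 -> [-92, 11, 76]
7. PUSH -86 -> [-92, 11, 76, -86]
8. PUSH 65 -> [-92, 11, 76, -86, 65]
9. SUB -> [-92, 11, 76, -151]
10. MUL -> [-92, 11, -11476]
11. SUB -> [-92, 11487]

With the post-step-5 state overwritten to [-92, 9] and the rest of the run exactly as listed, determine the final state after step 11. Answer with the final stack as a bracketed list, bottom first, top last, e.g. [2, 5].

state after step 5 := [-92, 9]
6. PUSH 76 -> [-92, 9, 76]
7. PUSH -86 -> [-92, 9, 76, -86]
8. PUSH 65 -> [-92, 9, 76, -86, 65]
9. SUB -> [-92, 9, 76, -151]
10. MUL -> [-92, 9, -11476]
11. SUB -> [-92, 11485]

[-92, 11485]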